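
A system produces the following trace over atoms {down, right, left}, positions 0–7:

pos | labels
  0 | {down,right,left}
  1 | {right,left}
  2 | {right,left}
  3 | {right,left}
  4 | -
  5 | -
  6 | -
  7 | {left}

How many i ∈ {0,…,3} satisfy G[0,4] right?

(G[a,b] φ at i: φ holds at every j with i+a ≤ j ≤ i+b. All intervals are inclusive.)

0

Evaluate at each i in [0,3]:
  i=0: ✗ (fails at j=4)
  i=1: ✗ (fails at j=4)
  i=2: ✗ (fails at j=4)
  i=3: ✗ (fails at j=4)
Positions where it holds: {} → 0.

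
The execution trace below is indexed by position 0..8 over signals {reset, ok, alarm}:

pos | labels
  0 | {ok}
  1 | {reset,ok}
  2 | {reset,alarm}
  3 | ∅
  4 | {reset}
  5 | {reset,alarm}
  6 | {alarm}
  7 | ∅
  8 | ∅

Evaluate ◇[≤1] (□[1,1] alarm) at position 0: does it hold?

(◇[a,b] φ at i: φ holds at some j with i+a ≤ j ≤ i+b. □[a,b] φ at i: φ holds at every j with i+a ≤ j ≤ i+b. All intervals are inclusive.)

Check □[1,1] alarm at each j in [0,1]:
  j=0: fails at 1
  j=1: holds on [2,2]
Found at j=1 → formula holds.

Holds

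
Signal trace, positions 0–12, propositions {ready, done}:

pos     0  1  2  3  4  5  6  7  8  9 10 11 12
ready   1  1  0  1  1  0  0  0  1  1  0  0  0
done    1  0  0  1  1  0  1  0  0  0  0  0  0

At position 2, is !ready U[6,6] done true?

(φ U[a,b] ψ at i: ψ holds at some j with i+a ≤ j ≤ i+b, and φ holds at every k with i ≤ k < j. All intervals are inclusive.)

False

Need some j in [8,8] with done, and !ready at every k in [2,j-1].
  j=8: done false.
No j in the window works → until fails.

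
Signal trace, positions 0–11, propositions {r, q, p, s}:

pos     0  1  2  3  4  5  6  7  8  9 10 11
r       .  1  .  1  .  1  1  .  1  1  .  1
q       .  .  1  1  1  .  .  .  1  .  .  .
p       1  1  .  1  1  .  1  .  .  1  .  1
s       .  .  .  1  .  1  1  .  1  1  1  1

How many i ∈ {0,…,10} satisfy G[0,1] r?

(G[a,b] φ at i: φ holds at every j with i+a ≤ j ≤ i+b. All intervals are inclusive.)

2

Evaluate at each i in [0,10]:
  i=0: ✗ (fails at j=0)
  i=1: ✗ (fails at j=2)
  i=2: ✗ (fails at j=2)
  i=3: ✗ (fails at j=4)
  i=4: ✗ (fails at j=4)
  i=5: ✓ (all of [5,6])
  i=6: ✗ (fails at j=7)
  i=7: ✗ (fails at j=7)
  i=8: ✓ (all of [8,9])
  i=9: ✗ (fails at j=10)
  i=10: ✗ (fails at j=10)
Positions where it holds: {5, 8} → 2.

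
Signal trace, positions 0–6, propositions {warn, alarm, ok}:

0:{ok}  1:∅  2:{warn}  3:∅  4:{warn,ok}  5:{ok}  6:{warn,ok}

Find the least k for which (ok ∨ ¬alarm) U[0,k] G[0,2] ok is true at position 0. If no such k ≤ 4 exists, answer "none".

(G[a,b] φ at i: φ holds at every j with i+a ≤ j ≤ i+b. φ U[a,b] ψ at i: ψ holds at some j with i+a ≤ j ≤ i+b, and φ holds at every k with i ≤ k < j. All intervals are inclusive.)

Need earliest j ≥ 0 with G[0,2] ok, and (ok ∨ ¬alarm) at every k in [0,j-1].
  j=0: rhs fails.
  j=1: rhs fails.
  j=2: rhs fails.
  j=3: rhs fails.
  j=4: rhs holds; lhs holds on [0,3]. k = 4.

4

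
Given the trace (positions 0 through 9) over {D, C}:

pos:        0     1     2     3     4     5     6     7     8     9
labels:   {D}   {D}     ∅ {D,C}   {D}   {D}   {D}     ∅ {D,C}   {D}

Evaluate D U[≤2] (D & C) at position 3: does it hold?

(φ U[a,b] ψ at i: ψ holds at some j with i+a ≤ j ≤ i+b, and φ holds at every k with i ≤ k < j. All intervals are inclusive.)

Need some j in [3,5] with (D & C), and D at every k in [3,j-1].
  j=3: (D & C) holds; no prefix to check → satisfied.

Holds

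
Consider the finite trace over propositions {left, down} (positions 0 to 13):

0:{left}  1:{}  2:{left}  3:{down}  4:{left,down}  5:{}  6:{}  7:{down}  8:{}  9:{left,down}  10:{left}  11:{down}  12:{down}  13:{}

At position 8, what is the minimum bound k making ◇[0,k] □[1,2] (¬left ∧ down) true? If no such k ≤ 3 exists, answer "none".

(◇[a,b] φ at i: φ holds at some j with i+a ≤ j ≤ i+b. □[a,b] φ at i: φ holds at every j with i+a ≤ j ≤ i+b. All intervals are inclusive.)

Scan j = 8,9,… for □[1,2] (¬left ∧ down):
  j=8: fails
  j=9: fails
  j=10: holds
First hit at j=10, so smallest k = 10-8 = 2.

2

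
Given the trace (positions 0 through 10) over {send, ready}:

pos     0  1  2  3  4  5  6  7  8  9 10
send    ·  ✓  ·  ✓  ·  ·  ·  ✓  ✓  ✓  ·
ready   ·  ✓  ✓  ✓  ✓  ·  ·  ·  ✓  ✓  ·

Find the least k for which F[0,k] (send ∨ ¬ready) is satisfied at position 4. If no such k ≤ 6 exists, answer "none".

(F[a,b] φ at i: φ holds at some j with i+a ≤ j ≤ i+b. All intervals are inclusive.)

Scan j = 4,5,… for (send ∨ ¬ready):
  j=4: fails
  j=5: holds
First hit at j=5, so smallest k = 5-4 = 1.

1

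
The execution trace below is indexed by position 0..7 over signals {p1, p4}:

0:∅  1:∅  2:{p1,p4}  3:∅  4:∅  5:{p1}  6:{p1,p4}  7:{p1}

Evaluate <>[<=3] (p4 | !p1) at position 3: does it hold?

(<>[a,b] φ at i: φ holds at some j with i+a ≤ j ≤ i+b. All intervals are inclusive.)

Check (p4 | !p1) at each j in [3,6]:
  j=3: true
  j=4: true
  j=5: false
  j=6: true
Found at j=3 → formula holds.

Yes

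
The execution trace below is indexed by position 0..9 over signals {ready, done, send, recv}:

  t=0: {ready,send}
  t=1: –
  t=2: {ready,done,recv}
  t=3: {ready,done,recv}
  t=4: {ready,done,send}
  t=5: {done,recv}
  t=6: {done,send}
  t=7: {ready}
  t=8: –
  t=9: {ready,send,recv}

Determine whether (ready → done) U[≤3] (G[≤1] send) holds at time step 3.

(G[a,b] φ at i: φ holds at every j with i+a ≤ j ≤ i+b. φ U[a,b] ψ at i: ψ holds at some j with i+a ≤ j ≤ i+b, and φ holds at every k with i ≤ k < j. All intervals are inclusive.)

No

Need some j in [3,6] with G[≤1] send, and (ready → done) at every k in [3,j-1].
  j=3: G[≤1] send — fails at 3.
  j=4: G[≤1] send — fails at 5.
  j=5: G[≤1] send — fails at 5.
  j=6: G[≤1] send — fails at 7.
No j in the window works → until fails.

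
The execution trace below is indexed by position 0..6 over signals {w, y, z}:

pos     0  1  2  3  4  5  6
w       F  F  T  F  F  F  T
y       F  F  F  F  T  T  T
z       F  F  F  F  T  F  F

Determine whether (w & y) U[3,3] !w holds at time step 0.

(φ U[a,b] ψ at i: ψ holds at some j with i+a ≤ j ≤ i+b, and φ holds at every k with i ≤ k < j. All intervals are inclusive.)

Need some j in [3,3] with !w, and (w & y) at every k in [0,j-1].
  j=3: !w holds, but (w & y) fails at k=0 → not this j.
No j in the window works → until fails.

No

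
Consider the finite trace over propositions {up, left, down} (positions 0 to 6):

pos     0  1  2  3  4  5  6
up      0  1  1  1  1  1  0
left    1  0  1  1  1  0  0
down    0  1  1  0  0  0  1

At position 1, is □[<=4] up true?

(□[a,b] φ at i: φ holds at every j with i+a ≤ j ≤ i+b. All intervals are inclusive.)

Holds

Check up at every j in [1,5]:
  j=1: true
  j=2: true
  j=3: true
  j=4: true
  j=5: true
All positions satisfy it → formula holds.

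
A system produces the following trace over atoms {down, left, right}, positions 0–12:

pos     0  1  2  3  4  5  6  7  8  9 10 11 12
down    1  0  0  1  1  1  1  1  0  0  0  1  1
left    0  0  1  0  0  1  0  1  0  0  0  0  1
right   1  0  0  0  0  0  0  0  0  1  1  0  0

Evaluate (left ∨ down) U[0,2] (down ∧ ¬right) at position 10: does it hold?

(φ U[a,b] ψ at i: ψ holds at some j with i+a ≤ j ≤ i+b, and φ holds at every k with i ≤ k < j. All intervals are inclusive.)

Need some j in [10,12] with (down ∧ ¬right), and (left ∨ down) at every k in [10,j-1].
  j=10: (down ∧ ¬right) false.
  j=11: (down ∧ ¬right) holds, but (left ∨ down) fails at k=10 → not this j.
  j=12: (down ∧ ¬right) holds, but (left ∨ down) fails at k=10 → not this j.
No j in the window works → until fails.

Does not hold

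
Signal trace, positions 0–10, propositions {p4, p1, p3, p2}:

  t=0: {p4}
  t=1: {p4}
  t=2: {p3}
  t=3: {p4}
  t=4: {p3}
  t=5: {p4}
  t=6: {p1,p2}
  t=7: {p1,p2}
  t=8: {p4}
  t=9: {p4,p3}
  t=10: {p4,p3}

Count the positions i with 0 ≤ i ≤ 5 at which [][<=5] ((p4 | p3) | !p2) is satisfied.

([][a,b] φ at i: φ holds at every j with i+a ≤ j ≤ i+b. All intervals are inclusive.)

Evaluate at each i in [0,5]:
  i=0: ✓ (all of [0,5])
  i=1: ✗ (fails at j=6)
  i=2: ✗ (fails at j=6)
  i=3: ✗ (fails at j=6)
  i=4: ✗ (fails at j=6)
  i=5: ✗ (fails at j=6)
Positions where it holds: {0} → 1.

1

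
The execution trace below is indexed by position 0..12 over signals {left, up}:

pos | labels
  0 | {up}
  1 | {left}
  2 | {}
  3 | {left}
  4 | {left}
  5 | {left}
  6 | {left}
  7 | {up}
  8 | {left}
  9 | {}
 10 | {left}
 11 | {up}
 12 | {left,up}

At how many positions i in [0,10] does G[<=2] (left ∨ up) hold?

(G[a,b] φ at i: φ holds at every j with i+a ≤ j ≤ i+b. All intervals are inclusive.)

5

Evaluate at each i in [0,10]:
  i=0: ✗ (fails at j=2)
  i=1: ✗ (fails at j=2)
  i=2: ✗ (fails at j=2)
  i=3: ✓ (all of [3,5])
  i=4: ✓ (all of [4,6])
  i=5: ✓ (all of [5,7])
  i=6: ✓ (all of [6,8])
  i=7: ✗ (fails at j=9)
  i=8: ✗ (fails at j=9)
  i=9: ✗ (fails at j=9)
  i=10: ✓ (all of [10,12])
Positions where it holds: {3, 4, 5, 6, 10} → 5.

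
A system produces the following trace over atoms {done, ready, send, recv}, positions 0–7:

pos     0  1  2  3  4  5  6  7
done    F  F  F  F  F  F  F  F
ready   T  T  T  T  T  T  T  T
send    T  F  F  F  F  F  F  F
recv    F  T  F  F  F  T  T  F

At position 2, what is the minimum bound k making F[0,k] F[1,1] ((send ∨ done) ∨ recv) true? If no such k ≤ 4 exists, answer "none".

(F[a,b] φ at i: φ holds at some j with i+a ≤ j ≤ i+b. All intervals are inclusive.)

Scan j = 2,3,… for F[1,1] ((send ∨ done) ∨ recv):
  j=2: fails
  j=3: fails
  j=4: holds
First hit at j=4, so smallest k = 4-2 = 2.

2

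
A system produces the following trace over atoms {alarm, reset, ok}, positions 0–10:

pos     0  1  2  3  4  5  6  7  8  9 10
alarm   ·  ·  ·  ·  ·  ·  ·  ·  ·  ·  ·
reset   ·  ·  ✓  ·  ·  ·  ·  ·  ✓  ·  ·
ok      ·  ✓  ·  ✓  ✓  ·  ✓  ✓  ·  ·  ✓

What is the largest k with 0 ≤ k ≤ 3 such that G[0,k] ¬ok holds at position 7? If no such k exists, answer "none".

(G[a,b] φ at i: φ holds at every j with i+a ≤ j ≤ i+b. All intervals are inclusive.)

¬ok must hold from j=7 onward; find where it first fails.
  j=7: fails → no k works.

none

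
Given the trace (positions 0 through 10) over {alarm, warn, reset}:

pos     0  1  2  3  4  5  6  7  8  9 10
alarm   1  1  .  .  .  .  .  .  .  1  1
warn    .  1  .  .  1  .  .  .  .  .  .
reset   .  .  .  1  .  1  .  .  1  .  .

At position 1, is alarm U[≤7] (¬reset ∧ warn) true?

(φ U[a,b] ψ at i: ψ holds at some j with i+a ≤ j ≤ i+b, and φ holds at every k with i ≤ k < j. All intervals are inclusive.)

Yes

Need some j in [1,8] with (¬reset ∧ warn), and alarm at every k in [1,j-1].
  j=1: (¬reset ∧ warn) holds; no prefix to check → satisfied.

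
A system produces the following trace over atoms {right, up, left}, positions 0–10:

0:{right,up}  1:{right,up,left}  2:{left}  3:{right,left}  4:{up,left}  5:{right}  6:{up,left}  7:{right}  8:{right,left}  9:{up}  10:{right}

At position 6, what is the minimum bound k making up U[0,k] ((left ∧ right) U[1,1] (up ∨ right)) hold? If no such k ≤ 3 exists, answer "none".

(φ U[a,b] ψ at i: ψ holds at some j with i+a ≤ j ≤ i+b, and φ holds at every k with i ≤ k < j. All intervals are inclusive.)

Need earliest j ≥ 6 with ((left ∧ right) U[1,1] (up ∨ right)), and up at every k in [6,j-1].
  j=6: rhs fails.
  j=7: rhs fails.
  j=8: rhs holds but lhs fails at k=7.
  j=9: rhs fails.
No witness within the range → none.

none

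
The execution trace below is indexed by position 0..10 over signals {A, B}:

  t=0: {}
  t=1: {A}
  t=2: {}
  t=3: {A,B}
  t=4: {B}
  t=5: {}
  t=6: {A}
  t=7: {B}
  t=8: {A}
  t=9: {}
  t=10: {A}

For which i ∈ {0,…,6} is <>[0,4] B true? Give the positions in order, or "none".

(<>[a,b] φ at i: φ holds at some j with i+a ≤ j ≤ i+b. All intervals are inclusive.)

0, 1, 2, 3, 4, 5, 6

Evaluate at each i in [0,6]:
  i=0: ✓ (witness j=3)
  i=1: ✓ (witness j=3)
  i=2: ✓ (witness j=3)
  i=3: ✓ (witness j=3)
  i=4: ✓ (witness j=4)
  i=5: ✓ (witness j=7)
  i=6: ✓ (witness j=7)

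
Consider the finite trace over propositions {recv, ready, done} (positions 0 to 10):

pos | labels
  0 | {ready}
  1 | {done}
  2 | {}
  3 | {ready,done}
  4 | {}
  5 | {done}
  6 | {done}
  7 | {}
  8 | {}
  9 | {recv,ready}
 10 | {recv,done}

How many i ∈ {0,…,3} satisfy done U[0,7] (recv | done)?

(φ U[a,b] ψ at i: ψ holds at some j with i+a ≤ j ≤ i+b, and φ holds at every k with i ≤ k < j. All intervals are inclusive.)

2

Evaluate at each i in [0,3]:
  i=0: ✗ (lhs fails at k=0 before rhs at j=1)
  i=1: ✓ (rhs at j=1)
  i=2: ✗ (lhs fails at k=2 before rhs at j=3)
  i=3: ✓ (rhs at j=3)
Positions where it holds: {1, 3} → 2.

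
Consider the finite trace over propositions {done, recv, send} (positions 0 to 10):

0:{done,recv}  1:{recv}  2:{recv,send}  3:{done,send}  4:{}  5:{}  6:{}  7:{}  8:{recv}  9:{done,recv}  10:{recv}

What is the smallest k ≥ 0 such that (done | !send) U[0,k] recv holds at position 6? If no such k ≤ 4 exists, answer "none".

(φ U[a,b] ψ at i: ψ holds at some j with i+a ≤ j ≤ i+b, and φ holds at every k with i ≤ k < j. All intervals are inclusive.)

Need earliest j ≥ 6 with recv, and (done | !send) at every k in [6,j-1].
  j=6: rhs fails.
  j=7: rhs fails.
  j=8: rhs holds; lhs holds on [6,7]. k = 2.

2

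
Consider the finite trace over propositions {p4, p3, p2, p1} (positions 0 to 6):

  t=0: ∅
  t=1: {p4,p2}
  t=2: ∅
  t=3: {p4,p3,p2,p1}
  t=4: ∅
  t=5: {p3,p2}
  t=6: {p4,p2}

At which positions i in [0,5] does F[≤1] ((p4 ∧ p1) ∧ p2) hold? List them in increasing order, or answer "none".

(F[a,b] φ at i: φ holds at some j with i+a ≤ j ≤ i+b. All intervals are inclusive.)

2, 3

Evaluate at each i in [0,5]:
  i=0: ✗ (none in [0,1])
  i=1: ✗ (none in [1,2])
  i=2: ✓ (witness j=3)
  i=3: ✓ (witness j=3)
  i=4: ✗ (none in [4,5])
  i=5: ✗ (none in [5,6])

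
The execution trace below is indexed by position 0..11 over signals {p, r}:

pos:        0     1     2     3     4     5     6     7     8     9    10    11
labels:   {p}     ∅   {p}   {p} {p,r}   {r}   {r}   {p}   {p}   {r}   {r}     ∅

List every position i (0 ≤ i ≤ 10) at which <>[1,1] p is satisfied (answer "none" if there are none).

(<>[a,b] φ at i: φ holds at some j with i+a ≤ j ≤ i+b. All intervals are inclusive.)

Evaluate at each i in [0,10]:
  i=0: ✗ (none in [1,1])
  i=1: ✓ (witness j=2)
  i=2: ✓ (witness j=3)
  i=3: ✓ (witness j=4)
  i=4: ✗ (none in [5,5])
  i=5: ✗ (none in [6,6])
  i=6: ✓ (witness j=7)
  i=7: ✓ (witness j=8)
  i=8: ✗ (none in [9,9])
  i=9: ✗ (none in [10,10])
  i=10: ✗ (none in [11,11])

1, 2, 3, 6, 7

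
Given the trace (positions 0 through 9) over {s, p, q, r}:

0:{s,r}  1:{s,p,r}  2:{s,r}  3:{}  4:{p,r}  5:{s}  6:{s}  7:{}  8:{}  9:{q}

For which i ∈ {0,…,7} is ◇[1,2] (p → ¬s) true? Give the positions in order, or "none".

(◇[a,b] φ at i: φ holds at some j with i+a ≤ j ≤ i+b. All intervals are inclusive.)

0, 1, 2, 3, 4, 5, 6, 7

Evaluate at each i in [0,7]:
  i=0: ✓ (witness j=2)
  i=1: ✓ (witness j=2)
  i=2: ✓ (witness j=3)
  i=3: ✓ (witness j=4)
  i=4: ✓ (witness j=5)
  i=5: ✓ (witness j=6)
  i=6: ✓ (witness j=7)
  i=7: ✓ (witness j=8)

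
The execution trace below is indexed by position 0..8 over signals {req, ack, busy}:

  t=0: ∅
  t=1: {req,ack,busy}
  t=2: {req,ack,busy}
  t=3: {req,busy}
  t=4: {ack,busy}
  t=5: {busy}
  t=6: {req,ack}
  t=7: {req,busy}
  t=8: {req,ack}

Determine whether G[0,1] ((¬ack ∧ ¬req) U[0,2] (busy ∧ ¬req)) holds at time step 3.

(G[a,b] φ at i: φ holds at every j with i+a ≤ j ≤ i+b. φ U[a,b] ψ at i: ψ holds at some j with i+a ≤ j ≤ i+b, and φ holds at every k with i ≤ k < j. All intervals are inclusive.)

No

Check ((¬ack ∧ ¬req) U[0,2] (busy ∧ ¬req)) at every j in [3,4]:
  j=3: fails
  j=4: holds
Fails at j=3 → formula fails.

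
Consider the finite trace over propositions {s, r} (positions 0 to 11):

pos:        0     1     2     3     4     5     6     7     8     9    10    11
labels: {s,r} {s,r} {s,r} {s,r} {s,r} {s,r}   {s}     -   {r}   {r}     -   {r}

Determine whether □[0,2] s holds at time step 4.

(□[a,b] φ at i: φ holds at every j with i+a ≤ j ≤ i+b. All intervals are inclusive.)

True

Check s at every j in [4,6]:
  j=4: true
  j=5: true
  j=6: true
All positions satisfy it → formula holds.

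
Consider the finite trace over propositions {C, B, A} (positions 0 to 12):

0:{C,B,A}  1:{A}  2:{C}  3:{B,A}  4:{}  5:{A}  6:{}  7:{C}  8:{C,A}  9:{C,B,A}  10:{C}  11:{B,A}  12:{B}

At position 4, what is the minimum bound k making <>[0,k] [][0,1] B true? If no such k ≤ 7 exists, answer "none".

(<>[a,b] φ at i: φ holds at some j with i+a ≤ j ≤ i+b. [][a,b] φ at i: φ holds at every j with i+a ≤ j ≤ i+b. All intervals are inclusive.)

Scan j = 4,5,… for [][0,1] B:
  j=4: fails
  j=5: fails
  j=6: fails
  j=7: fails
  j=8: fails
  j=9: fails
  j=10: fails
  j=11: holds
First hit at j=11, so smallest k = 11-4 = 7.

7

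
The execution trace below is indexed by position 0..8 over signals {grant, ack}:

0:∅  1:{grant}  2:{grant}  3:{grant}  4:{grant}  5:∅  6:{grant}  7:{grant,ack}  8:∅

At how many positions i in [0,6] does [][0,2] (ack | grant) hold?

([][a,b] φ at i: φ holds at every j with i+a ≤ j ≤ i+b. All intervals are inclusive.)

Evaluate at each i in [0,6]:
  i=0: ✗ (fails at j=0)
  i=1: ✓ (all of [1,3])
  i=2: ✓ (all of [2,4])
  i=3: ✗ (fails at j=5)
  i=4: ✗ (fails at j=5)
  i=5: ✗ (fails at j=5)
  i=6: ✗ (fails at j=8)
Positions where it holds: {1, 2} → 2.

2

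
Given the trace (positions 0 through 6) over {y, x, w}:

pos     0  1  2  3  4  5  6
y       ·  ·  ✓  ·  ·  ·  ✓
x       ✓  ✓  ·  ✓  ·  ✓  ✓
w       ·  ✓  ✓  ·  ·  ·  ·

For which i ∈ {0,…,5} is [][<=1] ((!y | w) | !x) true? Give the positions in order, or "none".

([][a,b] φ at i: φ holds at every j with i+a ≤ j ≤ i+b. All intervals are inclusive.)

0, 1, 2, 3, 4

Evaluate at each i in [0,5]:
  i=0: ✓ (all of [0,1])
  i=1: ✓ (all of [1,2])
  i=2: ✓ (all of [2,3])
  i=3: ✓ (all of [3,4])
  i=4: ✓ (all of [4,5])
  i=5: ✗ (fails at j=6)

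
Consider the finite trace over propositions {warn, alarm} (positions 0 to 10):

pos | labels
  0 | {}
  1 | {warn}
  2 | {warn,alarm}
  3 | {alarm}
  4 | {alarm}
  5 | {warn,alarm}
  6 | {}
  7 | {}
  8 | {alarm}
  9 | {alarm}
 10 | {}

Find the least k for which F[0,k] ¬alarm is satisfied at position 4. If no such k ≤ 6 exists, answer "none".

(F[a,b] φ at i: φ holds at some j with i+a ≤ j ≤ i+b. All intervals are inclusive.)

Scan j = 4,5,… for ¬alarm:
  j=4: fails
  j=5: fails
  j=6: holds
First hit at j=6, so smallest k = 6-4 = 2.

2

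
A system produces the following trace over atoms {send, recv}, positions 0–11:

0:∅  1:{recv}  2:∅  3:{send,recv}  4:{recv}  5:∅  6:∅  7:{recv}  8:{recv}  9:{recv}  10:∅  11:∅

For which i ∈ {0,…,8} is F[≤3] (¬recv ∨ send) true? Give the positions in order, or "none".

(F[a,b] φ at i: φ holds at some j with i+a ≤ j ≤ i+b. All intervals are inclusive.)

0, 1, 2, 3, 4, 5, 6, 7, 8

Evaluate at each i in [0,8]:
  i=0: ✓ (witness j=0)
  i=1: ✓ (witness j=2)
  i=2: ✓ (witness j=2)
  i=3: ✓ (witness j=3)
  i=4: ✓ (witness j=5)
  i=5: ✓ (witness j=5)
  i=6: ✓ (witness j=6)
  i=7: ✓ (witness j=10)
  i=8: ✓ (witness j=10)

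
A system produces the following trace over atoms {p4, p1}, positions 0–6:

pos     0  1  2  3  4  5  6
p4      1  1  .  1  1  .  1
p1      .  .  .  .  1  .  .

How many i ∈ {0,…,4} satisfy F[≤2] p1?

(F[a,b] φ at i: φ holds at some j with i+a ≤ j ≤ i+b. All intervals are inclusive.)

Evaluate at each i in [0,4]:
  i=0: ✗ (none in [0,2])
  i=1: ✗ (none in [1,3])
  i=2: ✓ (witness j=4)
  i=3: ✓ (witness j=4)
  i=4: ✓ (witness j=4)
Positions where it holds: {2, 3, 4} → 3.

3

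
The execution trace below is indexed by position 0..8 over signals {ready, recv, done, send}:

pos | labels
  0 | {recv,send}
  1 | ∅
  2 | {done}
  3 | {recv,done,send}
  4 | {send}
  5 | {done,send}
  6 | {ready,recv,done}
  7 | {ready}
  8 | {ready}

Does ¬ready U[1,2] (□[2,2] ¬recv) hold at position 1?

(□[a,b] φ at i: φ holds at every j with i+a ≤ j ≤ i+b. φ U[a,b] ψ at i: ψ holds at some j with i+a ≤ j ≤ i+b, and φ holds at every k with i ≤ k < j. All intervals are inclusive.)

Need some j in [2,3] with □[2,2] ¬recv, and ¬ready at every k in [1,j-1].
  j=2: □[2,2] ¬recv holds; ¬ready holds at every k in [1,1] → satisfied.

Yes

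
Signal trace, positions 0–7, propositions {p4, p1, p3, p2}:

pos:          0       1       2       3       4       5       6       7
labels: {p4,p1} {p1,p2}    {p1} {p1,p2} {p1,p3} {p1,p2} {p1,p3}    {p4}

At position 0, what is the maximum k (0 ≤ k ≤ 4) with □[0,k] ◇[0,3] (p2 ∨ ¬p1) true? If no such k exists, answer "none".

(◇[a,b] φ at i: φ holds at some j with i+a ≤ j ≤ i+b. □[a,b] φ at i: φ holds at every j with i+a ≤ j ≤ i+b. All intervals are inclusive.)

◇[0,3] (p2 ∨ ¬p1) must hold from j=0 onward; find where it first fails.
  j=0: holds
  j=1: holds
  j=2: holds
  j=3: holds
  j=4: holds
Holds through j=4; largest k = 4.

4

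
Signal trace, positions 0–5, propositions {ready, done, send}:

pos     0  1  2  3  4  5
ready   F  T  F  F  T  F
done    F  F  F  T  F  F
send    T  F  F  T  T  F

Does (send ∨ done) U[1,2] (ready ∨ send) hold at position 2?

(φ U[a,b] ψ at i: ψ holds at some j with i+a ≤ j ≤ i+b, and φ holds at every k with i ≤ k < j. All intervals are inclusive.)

Does not hold

Need some j in [3,4] with (ready ∨ send), and (send ∨ done) at every k in [2,j-1].
  j=3: (ready ∨ send) holds, but (send ∨ done) fails at k=2 → not this j.
  j=4: (ready ∨ send) holds, but (send ∨ done) fails at k=2 → not this j.
No j in the window works → until fails.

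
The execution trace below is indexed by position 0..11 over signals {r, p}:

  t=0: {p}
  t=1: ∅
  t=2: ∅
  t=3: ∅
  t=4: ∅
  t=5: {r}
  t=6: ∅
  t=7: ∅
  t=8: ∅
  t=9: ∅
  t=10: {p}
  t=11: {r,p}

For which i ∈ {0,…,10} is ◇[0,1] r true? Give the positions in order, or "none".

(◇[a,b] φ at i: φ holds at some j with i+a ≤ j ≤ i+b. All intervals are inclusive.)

Evaluate at each i in [0,10]:
  i=0: ✗ (none in [0,1])
  i=1: ✗ (none in [1,2])
  i=2: ✗ (none in [2,3])
  i=3: ✗ (none in [3,4])
  i=4: ✓ (witness j=5)
  i=5: ✓ (witness j=5)
  i=6: ✗ (none in [6,7])
  i=7: ✗ (none in [7,8])
  i=8: ✗ (none in [8,9])
  i=9: ✗ (none in [9,10])
  i=10: ✓ (witness j=11)

4, 5, 10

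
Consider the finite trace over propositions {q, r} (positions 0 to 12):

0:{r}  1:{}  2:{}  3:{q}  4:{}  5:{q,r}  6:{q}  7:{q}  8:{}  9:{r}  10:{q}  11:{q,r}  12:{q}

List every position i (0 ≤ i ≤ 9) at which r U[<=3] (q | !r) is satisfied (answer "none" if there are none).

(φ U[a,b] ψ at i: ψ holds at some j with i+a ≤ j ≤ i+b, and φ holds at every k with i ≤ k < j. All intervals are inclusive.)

Evaluate at each i in [0,9]:
  i=0: ✓ (rhs at j=1; lhs holds on [0,0])
  i=1: ✓ (rhs at j=1)
  i=2: ✓ (rhs at j=2)
  i=3: ✓ (rhs at j=3)
  i=4: ✓ (rhs at j=4)
  i=5: ✓ (rhs at j=5)
  i=6: ✓ (rhs at j=6)
  i=7: ✓ (rhs at j=7)
  i=8: ✓ (rhs at j=8)
  i=9: ✓ (rhs at j=10; lhs holds on [9,9])

0, 1, 2, 3, 4, 5, 6, 7, 8, 9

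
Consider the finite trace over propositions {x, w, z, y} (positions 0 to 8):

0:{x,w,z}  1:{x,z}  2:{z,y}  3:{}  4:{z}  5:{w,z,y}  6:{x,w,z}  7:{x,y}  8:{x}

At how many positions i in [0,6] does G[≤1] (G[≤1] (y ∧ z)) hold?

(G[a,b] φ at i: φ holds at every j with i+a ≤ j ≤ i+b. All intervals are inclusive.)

Evaluate at each i in [0,6]:
  i=0: ✗ (fails at j=0)
  i=1: ✗ (fails at j=1)
  i=2: ✗ (fails at j=2)
  i=3: ✗ (fails at j=3)
  i=4: ✗ (fails at j=4)
  i=5: ✗ (fails at j=5)
  i=6: ✗ (fails at j=6)
Positions where it holds: {} → 0.

0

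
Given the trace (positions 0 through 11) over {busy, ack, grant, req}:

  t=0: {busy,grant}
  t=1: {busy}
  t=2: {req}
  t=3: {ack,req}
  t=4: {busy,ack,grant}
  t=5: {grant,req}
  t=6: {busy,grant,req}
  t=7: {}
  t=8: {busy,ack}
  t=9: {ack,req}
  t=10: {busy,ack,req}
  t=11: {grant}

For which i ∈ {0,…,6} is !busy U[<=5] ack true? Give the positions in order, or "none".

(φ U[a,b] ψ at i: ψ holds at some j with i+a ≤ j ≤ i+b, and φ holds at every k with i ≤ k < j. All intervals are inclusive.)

Evaluate at each i in [0,6]:
  i=0: ✗ (lhs fails at k=0 before rhs at j=3)
  i=1: ✗ (lhs fails at k=1 before rhs at j=3)
  i=2: ✓ (rhs at j=3; lhs holds on [2,2])
  i=3: ✓ (rhs at j=3)
  i=4: ✓ (rhs at j=4)
  i=5: ✗ (lhs fails at k=6 before rhs at j=8)
  i=6: ✗ (lhs fails at k=6 before rhs at j=8)

2, 3, 4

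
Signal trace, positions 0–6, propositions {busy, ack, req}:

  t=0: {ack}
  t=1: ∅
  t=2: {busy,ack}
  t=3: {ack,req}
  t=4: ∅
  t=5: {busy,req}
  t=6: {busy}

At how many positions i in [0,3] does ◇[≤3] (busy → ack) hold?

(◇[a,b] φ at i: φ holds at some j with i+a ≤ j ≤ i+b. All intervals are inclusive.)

Evaluate at each i in [0,3]:
  i=0: ✓ (witness j=0)
  i=1: ✓ (witness j=1)
  i=2: ✓ (witness j=2)
  i=3: ✓ (witness j=3)
Positions where it holds: {0, 1, 2, 3} → 4.

4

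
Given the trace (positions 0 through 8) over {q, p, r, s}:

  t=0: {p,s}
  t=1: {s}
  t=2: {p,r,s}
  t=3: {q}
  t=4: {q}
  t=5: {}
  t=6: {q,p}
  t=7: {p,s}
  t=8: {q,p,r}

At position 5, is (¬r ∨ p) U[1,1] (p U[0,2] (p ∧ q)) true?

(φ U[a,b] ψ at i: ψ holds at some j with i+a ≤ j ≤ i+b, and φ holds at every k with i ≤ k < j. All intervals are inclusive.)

Need some j in [6,6] with (p U[0,2] (p ∧ q)), and (¬r ∨ p) at every k in [5,j-1].
  j=6: (p U[0,2] (p ∧ q)) holds; (¬r ∨ p) holds at every k in [5,5] → satisfied.

True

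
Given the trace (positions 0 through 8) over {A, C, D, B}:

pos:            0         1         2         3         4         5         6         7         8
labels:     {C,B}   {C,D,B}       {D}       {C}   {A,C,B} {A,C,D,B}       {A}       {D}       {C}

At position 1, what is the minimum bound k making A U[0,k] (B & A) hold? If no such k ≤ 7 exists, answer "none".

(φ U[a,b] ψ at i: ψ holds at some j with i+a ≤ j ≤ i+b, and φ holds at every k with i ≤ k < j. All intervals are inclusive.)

none

Need earliest j ≥ 1 with (B & A), and A at every k in [1,j-1].
  j=1: rhs fails.
  j=2: rhs fails.
  j=3: rhs fails.
  j=4: rhs holds but lhs fails at k=1.
  j=5: rhs holds but lhs fails at k=1.
  j=6: rhs fails.
  j=7: rhs fails.
  j=8: rhs fails.
No witness within the range → none.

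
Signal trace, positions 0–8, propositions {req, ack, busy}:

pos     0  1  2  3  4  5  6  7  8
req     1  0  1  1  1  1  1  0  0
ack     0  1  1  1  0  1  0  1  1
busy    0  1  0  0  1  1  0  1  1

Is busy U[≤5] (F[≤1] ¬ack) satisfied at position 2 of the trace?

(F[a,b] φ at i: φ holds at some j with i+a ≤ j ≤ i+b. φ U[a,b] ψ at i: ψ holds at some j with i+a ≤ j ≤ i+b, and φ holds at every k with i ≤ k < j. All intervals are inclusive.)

Need some j in [2,7] with F[≤1] ¬ack, and busy at every k in [2,j-1].
  j=2: F[≤1] ¬ack — fails (none in [2,3]).
  j=3: F[≤1] ¬ack holds, but busy fails at k=2 → not this j.
  j=4: F[≤1] ¬ack holds, but busy fails at k=2 → not this j.
  j=5: F[≤1] ¬ack holds, but busy fails at k=2 → not this j.
  j=6: F[≤1] ¬ack holds, but busy fails at k=2 → not this j.
  j=7: F[≤1] ¬ack — fails (none in [7,8]).
No j in the window works → until fails.

False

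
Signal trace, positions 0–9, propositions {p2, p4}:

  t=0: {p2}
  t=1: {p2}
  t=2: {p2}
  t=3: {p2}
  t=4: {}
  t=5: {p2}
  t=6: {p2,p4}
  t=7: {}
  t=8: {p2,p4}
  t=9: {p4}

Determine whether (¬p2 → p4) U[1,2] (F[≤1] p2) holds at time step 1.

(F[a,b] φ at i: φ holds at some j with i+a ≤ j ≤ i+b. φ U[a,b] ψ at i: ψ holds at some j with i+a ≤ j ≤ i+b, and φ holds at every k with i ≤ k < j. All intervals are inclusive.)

Yes

Need some j in [2,3] with F[≤1] p2, and (¬p2 → p4) at every k in [1,j-1].
  j=2: F[≤1] p2 holds; (¬p2 → p4) holds at every k in [1,1] → satisfied.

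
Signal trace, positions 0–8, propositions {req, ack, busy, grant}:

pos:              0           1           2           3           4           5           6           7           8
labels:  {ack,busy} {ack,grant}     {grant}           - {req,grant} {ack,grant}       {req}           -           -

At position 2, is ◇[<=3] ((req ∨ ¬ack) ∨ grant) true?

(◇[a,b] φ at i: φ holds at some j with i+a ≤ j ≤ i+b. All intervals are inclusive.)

Holds

Check ((req ∨ ¬ack) ∨ grant) at each j in [2,5]:
  j=2: true
  j=3: true
  j=4: true
  j=5: true
Found at j=2 → formula holds.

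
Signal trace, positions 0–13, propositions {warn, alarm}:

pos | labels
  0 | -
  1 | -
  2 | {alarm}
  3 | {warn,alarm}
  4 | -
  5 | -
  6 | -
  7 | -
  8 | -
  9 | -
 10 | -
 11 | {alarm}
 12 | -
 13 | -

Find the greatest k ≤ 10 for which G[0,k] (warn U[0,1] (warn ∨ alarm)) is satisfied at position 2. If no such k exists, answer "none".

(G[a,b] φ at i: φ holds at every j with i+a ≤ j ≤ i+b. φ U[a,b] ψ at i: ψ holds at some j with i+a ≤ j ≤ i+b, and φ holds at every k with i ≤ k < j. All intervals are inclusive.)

1

(warn U[0,1] (warn ∨ alarm)) must hold from j=2 onward; find where it first fails.
  j=2: holds
  j=3: holds
  j=4: fails
Holds on [2,3], so largest k = 1.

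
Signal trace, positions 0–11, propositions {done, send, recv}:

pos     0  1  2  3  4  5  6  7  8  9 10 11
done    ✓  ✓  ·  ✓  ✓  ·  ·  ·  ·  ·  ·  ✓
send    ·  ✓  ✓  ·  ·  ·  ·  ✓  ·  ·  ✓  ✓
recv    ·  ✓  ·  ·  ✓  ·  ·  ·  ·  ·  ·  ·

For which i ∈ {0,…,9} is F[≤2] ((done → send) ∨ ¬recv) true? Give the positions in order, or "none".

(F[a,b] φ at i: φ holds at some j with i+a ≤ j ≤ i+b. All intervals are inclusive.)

0, 1, 2, 3, 4, 5, 6, 7, 8, 9

Evaluate at each i in [0,9]:
  i=0: ✓ (witness j=0)
  i=1: ✓ (witness j=1)
  i=2: ✓ (witness j=2)
  i=3: ✓ (witness j=3)
  i=4: ✓ (witness j=5)
  i=5: ✓ (witness j=5)
  i=6: ✓ (witness j=6)
  i=7: ✓ (witness j=7)
  i=8: ✓ (witness j=8)
  i=9: ✓ (witness j=9)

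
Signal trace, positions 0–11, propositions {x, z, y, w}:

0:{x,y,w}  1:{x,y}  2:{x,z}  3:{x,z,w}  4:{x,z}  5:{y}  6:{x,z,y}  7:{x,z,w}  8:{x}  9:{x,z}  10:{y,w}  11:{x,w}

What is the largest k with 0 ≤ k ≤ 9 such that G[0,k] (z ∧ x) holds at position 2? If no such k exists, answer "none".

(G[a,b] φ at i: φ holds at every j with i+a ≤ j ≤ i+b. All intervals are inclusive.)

(z ∧ x) must hold from j=2 onward; find where it first fails.
  j=2: holds
  j=3: holds
  j=4: holds
  j=5: fails
Holds on [2,4], so largest k = 2.

2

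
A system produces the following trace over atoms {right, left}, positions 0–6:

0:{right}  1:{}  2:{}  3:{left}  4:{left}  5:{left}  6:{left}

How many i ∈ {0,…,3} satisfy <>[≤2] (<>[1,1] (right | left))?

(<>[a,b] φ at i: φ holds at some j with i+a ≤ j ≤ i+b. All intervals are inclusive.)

4

Evaluate at each i in [0,3]:
  i=0: ✓ (witness j=2)
  i=1: ✓ (witness j=2)
  i=2: ✓ (witness j=2)
  i=3: ✓ (witness j=3)
Positions where it holds: {0, 1, 2, 3} → 4.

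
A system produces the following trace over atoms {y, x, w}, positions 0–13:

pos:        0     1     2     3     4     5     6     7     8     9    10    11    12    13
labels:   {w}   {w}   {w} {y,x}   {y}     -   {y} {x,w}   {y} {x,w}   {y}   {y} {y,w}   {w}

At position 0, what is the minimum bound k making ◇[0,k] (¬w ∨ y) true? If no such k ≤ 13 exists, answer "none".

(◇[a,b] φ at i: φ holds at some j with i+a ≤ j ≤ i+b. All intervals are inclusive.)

Scan j = 0,1,… for (¬w ∨ y):
  j=0: fails
  j=1: fails
  j=2: fails
  j=3: holds
First hit at j=3, so smallest k = 3-0 = 3.

3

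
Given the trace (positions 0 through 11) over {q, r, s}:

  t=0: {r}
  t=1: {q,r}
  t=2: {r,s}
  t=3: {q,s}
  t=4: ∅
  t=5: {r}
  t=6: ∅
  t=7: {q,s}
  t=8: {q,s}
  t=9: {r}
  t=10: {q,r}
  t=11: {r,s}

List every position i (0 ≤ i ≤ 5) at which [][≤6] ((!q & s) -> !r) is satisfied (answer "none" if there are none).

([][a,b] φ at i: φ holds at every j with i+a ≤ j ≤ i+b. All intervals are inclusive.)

3, 4

Evaluate at each i in [0,5]:
  i=0: ✗ (fails at j=2)
  i=1: ✗ (fails at j=2)
  i=2: ✗ (fails at j=2)
  i=3: ✓ (all of [3,9])
  i=4: ✓ (all of [4,10])
  i=5: ✗ (fails at j=11)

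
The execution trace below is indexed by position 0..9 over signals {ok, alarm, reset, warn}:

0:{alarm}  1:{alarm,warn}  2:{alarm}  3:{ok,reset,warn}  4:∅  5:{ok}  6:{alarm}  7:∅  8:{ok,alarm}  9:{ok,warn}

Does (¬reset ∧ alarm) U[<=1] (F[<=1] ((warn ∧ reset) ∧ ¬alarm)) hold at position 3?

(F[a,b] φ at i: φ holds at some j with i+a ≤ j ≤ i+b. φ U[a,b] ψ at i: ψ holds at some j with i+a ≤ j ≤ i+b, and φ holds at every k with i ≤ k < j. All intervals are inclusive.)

Holds

Need some j in [3,4] with F[<=1] ((warn ∧ reset) ∧ ¬alarm), and (¬reset ∧ alarm) at every k in [3,j-1].
  j=3: F[<=1] ((warn ∧ reset) ∧ ¬alarm) holds; no prefix to check → satisfied.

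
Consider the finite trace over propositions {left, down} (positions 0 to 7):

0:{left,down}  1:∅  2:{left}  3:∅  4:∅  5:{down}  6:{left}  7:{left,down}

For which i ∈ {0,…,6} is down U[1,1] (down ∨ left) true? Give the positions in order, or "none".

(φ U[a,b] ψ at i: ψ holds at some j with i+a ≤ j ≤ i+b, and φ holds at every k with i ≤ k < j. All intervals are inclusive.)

Evaluate at each i in [0,6]:
  i=0: ✗ (no rhs in [1,1])
  i=1: ✗ (lhs fails at k=1 before rhs at j=2)
  i=2: ✗ (no rhs in [3,3])
  i=3: ✗ (no rhs in [4,4])
  i=4: ✗ (lhs fails at k=4 before rhs at j=5)
  i=5: ✓ (rhs at j=6; lhs holds on [5,5])
  i=6: ✗ (lhs fails at k=6 before rhs at j=7)

5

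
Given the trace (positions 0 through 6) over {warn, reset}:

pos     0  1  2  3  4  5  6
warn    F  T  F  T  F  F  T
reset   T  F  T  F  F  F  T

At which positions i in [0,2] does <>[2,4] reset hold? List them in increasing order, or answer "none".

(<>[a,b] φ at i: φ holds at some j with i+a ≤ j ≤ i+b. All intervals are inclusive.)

0, 2

Evaluate at each i in [0,2]:
  i=0: ✓ (witness j=2)
  i=1: ✗ (none in [3,5])
  i=2: ✓ (witness j=6)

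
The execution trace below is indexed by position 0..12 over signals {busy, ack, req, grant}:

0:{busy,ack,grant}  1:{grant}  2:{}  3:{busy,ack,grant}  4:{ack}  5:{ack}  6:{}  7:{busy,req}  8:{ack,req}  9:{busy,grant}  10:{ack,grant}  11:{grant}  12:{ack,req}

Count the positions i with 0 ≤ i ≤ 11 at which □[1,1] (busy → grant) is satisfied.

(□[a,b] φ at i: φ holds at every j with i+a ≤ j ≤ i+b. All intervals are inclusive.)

Evaluate at each i in [0,11]:
  i=0: ✓ (all of [1,1])
  i=1: ✓ (all of [2,2])
  i=2: ✓ (all of [3,3])
  i=3: ✓ (all of [4,4])
  i=4: ✓ (all of [5,5])
  i=5: ✓ (all of [6,6])
  i=6: ✗ (fails at j=7)
  i=7: ✓ (all of [8,8])
  i=8: ✓ (all of [9,9])
  i=9: ✓ (all of [10,10])
  i=10: ✓ (all of [11,11])
  i=11: ✓ (all of [12,12])
Positions where it holds: {0, 1, 2, 3, 4, 5, 7, 8, 9, 10, 11} → 11.

11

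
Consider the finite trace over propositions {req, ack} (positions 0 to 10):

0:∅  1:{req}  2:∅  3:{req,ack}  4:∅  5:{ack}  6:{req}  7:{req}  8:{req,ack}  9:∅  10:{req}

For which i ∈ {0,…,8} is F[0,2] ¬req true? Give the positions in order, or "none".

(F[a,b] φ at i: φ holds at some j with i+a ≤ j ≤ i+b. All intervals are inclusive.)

0, 1, 2, 3, 4, 5, 7, 8

Evaluate at each i in [0,8]:
  i=0: ✓ (witness j=0)
  i=1: ✓ (witness j=2)
  i=2: ✓ (witness j=2)
  i=3: ✓ (witness j=4)
  i=4: ✓ (witness j=4)
  i=5: ✓ (witness j=5)
  i=6: ✗ (none in [6,8])
  i=7: ✓ (witness j=9)
  i=8: ✓ (witness j=9)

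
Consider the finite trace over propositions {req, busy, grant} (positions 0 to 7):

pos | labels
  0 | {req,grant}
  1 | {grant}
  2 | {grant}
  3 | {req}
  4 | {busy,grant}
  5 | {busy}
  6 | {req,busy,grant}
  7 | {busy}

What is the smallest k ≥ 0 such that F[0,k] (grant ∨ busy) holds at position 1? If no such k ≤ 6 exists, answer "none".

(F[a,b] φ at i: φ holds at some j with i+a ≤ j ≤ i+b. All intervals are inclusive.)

0

Scan j = 1,2,… for (grant ∨ busy):
  j=1: holds
First hit at j=1, so smallest k = 1-1 = 0.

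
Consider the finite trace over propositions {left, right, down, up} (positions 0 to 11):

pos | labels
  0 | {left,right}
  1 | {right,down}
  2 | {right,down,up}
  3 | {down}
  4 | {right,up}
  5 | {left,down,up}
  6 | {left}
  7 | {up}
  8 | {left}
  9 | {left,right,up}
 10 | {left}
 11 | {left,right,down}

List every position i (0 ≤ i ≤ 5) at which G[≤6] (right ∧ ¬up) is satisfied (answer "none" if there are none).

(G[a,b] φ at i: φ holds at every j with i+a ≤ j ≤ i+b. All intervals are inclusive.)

none

Evaluate at each i in [0,5]:
  i=0: ✗ (fails at j=2)
  i=1: ✗ (fails at j=2)
  i=2: ✗ (fails at j=2)
  i=3: ✗ (fails at j=3)
  i=4: ✗ (fails at j=4)
  i=5: ✗ (fails at j=5)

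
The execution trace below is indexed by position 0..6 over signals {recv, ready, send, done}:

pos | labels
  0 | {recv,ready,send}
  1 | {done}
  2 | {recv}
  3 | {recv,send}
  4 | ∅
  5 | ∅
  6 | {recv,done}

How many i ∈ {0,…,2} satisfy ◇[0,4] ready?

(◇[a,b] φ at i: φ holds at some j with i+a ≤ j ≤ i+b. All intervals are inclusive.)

1

Evaluate at each i in [0,2]:
  i=0: ✓ (witness j=0)
  i=1: ✗ (none in [1,5])
  i=2: ✗ (none in [2,6])
Positions where it holds: {0} → 1.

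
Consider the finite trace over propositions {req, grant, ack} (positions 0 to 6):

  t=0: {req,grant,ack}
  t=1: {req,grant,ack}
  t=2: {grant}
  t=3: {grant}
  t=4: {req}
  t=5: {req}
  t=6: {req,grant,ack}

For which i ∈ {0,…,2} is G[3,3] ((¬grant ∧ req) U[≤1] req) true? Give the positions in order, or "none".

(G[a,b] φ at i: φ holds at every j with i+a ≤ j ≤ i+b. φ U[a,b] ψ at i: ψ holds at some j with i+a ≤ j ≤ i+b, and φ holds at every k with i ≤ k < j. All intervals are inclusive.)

1, 2

Evaluate at each i in [0,2]:
  i=0: ✗ (fails at j=3)
  i=1: ✓ (all of [4,4])
  i=2: ✓ (all of [5,5])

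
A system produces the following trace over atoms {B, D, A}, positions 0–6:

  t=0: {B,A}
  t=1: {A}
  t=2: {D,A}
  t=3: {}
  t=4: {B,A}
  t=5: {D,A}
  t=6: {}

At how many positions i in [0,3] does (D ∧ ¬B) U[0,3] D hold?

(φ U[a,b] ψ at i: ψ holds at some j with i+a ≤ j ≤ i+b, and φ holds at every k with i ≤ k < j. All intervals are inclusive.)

1

Evaluate at each i in [0,3]:
  i=0: ✗ (lhs fails at k=0 before rhs at j=2)
  i=1: ✗ (lhs fails at k=1 before rhs at j=2)
  i=2: ✓ (rhs at j=2)
  i=3: ✗ (lhs fails at k=3 before rhs at j=5)
Positions where it holds: {2} → 1.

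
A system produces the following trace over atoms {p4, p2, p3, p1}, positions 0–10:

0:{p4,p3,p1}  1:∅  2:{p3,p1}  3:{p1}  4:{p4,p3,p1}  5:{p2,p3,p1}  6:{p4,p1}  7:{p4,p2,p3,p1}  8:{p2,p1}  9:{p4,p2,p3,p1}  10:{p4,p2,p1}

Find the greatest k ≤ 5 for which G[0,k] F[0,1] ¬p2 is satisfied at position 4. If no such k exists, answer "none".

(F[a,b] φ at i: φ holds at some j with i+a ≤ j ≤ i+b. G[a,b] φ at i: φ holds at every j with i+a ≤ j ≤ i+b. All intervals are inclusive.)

F[0,1] ¬p2 must hold from j=4 onward; find where it first fails.
  j=4: holds
  j=5: holds
  j=6: holds
  j=7: fails
Holds on [4,6], so largest k = 2.

2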